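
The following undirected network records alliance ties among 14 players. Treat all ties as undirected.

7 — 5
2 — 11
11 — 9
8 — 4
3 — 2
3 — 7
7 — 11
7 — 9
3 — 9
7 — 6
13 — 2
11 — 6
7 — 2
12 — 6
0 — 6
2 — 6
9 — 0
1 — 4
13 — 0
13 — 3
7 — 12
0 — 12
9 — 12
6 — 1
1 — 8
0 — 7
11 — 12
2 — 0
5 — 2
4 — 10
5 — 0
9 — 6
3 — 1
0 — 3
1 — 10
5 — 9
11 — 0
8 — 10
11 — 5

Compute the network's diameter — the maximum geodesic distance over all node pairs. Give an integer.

Eccentricity of each node (its greatest distance to any other): 0:3, 1:3, 2:3, 3:2, 4:4, 5:4, 6:2, 7:3, 8:4, 9:3, 10:4, 11:3, 12:3, 13:3.
The maximum eccentricity is 4, realized for instance by the pair 5–8 via 5 – 9 – 3 – 1 – 8. So the diameter is 4.

4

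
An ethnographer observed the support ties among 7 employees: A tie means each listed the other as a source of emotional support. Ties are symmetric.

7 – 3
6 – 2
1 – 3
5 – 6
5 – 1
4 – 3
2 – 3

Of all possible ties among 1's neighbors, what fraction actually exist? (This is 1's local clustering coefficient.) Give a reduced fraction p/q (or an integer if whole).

1's neighbors: 3 and 5 (k = 2).
Possible neighbor pairs: C(2,2) = 1. Edges among them: none → e = 0.
Clustering(1) = 0/1.

0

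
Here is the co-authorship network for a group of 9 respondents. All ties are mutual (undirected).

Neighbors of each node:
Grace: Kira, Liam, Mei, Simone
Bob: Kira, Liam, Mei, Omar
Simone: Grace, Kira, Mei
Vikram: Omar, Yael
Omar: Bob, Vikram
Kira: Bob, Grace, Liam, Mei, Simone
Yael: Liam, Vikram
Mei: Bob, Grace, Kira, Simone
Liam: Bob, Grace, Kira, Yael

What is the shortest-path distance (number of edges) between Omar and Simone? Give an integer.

3

One shortest route is Omar – Bob – Mei – Simone, which uses 3 edges, and at distance 2 from Omar we only reach {Kira, Liam, Mei, Yael}, which does not include Simone. So d(Omar,Simone) = 3.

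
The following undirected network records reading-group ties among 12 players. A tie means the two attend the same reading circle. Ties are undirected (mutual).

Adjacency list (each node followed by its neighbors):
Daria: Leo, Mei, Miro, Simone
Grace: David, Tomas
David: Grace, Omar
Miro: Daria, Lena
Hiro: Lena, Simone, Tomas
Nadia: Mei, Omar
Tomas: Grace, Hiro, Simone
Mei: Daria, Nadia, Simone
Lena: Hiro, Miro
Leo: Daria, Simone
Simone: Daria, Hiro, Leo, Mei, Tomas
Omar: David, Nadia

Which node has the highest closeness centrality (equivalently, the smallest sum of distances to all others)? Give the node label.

Farness (sum of distances to all others) for each node — Daria:22, David:32, Grace:27, Hiro:23, Lena:30, Leo:27, Mei:22, Miro:29, Nadia:27, Omar:32, Simone:19, Tomas:22.
The smallest farness is 19, for Simone, so Simone has the highest closeness.

Simone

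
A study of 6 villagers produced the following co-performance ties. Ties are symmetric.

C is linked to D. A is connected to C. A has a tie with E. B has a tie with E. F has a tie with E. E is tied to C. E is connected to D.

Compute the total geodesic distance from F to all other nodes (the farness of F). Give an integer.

9

Distances from F: A:2, B:2, C:2, D:2, E:1.
Sum = 2 + 2 + 2 + 2 + 1 = 9.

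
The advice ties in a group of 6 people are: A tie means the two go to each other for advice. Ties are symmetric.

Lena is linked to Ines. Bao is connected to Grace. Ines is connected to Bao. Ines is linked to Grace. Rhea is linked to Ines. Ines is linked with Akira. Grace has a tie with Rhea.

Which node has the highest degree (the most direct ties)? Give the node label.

Ines

Degrees — Akira:1, Bao:2, Grace:3, Ines:5, Lena:1, Rhea:2.
The maximum is 5, attained only by Ines.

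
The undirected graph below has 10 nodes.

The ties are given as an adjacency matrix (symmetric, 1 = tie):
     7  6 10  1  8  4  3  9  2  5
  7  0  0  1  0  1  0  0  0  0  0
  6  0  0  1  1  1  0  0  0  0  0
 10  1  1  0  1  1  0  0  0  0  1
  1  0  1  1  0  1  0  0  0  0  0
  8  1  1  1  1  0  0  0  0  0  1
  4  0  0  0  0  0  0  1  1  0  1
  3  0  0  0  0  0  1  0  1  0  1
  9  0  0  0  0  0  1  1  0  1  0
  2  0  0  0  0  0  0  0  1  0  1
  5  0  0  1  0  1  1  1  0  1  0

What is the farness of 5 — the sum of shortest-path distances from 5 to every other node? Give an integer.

13

Distances from 5: 1:2, 2:1, 3:1, 4:1, 6:2, 7:2, 8:1, 9:2, 10:1.
Sum = 2 + 1 + 1 + 1 + 2 + 2 + 1 + 2 + 1 = 13.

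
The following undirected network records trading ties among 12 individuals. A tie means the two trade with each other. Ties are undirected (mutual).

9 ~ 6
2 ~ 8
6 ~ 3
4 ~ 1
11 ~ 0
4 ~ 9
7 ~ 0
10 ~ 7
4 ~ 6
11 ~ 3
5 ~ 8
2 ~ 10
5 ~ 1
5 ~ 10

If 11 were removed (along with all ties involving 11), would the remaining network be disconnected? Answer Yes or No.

Even without 11, every remaining node can still reach every other (the residual graph is connected), so 11 is not a cut vertex.

No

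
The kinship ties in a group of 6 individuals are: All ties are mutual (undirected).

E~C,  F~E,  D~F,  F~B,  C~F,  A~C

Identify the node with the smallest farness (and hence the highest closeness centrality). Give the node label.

F

Farness (sum of distances to all others) for each node — A:11, B:10, C:7, D:10, E:8, F:6.
The smallest farness is 6, for F, so F has the highest closeness.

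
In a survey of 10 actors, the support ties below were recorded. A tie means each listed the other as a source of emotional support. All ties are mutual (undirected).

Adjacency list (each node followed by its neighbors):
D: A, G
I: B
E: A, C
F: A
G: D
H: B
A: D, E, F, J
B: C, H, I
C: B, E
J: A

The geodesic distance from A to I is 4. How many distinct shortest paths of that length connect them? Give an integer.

The shortest distance is 4, and the only length-4 path is A–E–C–B–I. So there is exactly 1 shortest path.

1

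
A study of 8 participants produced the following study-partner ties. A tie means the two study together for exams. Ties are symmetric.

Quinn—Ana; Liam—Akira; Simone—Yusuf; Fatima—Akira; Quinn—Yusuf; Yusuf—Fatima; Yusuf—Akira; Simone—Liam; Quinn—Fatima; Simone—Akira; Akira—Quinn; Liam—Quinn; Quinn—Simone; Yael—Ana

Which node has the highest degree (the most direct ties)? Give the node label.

Degrees — Akira:5, Ana:2, Fatima:3, Liam:3, Quinn:6, Simone:4, Yael:1, Yusuf:4.
The maximum is 6, attained only by Quinn.

Quinn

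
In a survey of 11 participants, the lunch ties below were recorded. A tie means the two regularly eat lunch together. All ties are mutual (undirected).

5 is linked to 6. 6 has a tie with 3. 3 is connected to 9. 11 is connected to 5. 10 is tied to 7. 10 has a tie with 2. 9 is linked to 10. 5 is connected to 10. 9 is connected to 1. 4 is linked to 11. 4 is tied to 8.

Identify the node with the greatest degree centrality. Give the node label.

Degrees — 1:1, 2:1, 3:2, 4:2, 5:3, 6:2, 7:1, 8:1, 9:3, 10:4, 11:2.
The maximum is 4, attained only by 10.

10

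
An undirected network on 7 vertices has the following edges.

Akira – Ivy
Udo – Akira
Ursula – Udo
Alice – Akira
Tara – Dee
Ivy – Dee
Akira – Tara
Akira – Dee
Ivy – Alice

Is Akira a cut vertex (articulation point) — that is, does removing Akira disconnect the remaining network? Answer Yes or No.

Removing Akira leaves {Alice, Dee, Ivy, and Tara} with no path to {Udo and Ursula}, so the network splits into 2 components. Akira is a cut vertex.

Yes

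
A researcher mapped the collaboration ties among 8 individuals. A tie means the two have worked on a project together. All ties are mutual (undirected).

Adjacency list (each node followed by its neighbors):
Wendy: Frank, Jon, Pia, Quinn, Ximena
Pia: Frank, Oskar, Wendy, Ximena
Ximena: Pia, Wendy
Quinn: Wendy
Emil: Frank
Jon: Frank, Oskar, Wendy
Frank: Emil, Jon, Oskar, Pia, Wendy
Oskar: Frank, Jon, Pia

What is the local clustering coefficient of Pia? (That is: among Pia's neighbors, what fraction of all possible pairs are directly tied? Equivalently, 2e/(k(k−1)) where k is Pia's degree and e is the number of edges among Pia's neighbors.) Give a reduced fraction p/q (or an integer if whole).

Pia's neighbors: Frank, Oskar, Wendy, and Ximena (k = 4).
Possible neighbor pairs: C(4,2) = 6. Edges among them: Frank–Oskar, Frank–Wendy, Wendy–Ximena → e = 3.
Clustering(Pia) = 3/6 = 1/2.

1/2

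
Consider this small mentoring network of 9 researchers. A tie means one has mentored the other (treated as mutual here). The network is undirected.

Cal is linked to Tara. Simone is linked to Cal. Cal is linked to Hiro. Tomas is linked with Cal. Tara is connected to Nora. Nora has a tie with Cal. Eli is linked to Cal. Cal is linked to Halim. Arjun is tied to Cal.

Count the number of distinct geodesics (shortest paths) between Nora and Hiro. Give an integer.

The shortest distance is 2, and the only length-2 path is Nora–Cal–Hiro. So there is exactly 1 shortest path.

1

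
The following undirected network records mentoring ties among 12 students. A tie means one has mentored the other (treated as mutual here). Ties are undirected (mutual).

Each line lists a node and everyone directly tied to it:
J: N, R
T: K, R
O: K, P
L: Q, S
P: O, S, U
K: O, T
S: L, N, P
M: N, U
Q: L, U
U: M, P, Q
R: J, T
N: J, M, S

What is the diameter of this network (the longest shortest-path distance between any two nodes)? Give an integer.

Eccentricity of each node (its greatest distance to any other): J:4, K:4, L:5, M:4, N:4, O:4, P:4, Q:5, R:5, S:4, T:5, U:4.
The maximum eccentricity is 5, realized for instance by the pair L–T via L – S – P – O – K – T. So the diameter is 5.

5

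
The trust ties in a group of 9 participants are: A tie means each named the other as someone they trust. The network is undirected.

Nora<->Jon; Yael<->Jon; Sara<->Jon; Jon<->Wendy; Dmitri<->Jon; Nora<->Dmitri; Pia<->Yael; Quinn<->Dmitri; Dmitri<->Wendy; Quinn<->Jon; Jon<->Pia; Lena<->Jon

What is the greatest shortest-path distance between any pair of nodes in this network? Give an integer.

Eccentricity of each node (its greatest distance to any other): Dmitri:2, Jon:1, Lena:2, Nora:2, Pia:2, Quinn:2, Sara:2, Wendy:2, Yael:2.
The maximum eccentricity is 2, realized for instance by the pair Quinn–Wendy via Quinn – Jon – Wendy. So the diameter is 2.

2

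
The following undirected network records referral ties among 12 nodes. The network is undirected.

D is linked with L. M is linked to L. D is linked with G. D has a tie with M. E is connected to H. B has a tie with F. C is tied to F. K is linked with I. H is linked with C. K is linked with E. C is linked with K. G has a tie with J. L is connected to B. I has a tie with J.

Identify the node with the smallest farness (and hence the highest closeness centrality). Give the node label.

Farness (sum of distances to all others) for each node — B:29, C:27, D:31, E:36, F:28, G:31, H:35, I:29, J:30, K:28, L:30, M:36.
The smallest farness is 27, for C, so C has the highest closeness.

C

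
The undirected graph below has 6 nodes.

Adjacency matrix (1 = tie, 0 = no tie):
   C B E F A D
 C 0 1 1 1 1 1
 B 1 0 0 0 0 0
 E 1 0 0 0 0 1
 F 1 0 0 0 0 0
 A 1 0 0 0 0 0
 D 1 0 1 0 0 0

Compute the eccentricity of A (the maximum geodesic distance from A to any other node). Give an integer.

Distances from A: B:2, C:1, D:2, E:2, F:2.
The largest is 2 (to B, E, F, and D), so the eccentricity of A is 2.

2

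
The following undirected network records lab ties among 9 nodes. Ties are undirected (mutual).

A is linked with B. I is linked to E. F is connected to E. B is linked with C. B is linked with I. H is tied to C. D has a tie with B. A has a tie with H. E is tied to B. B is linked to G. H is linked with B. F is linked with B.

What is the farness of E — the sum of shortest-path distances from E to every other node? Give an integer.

13

Distances from E: A:2, B:1, C:2, D:2, F:1, G:2, H:2, I:1.
Sum = 2 + 1 + 2 + 2 + 1 + 2 + 2 + 1 = 13.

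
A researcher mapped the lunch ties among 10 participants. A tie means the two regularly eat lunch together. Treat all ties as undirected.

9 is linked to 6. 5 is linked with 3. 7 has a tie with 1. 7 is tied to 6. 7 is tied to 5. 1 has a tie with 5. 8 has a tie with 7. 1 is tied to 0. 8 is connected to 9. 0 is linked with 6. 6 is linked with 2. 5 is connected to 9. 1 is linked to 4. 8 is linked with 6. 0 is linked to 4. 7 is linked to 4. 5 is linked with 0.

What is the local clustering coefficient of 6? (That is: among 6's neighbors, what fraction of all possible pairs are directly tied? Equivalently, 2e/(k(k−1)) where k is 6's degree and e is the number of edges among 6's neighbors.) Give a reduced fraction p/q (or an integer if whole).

6's neighbors: 0, 2, 7, 8, and 9 (k = 5).
Possible neighbor pairs: C(5,2) = 10. Edges among them: 7–8, 8–9 → e = 2.
Clustering(6) = 2/10 = 1/5.

1/5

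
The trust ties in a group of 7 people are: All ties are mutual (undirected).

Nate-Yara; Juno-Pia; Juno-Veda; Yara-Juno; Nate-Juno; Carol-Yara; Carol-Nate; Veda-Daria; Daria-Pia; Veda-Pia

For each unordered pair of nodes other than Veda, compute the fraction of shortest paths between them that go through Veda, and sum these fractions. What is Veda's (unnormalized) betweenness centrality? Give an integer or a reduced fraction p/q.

2

Pairs whose geodesics pass through Veda — Yara–Daria: 1/2; Carol–Daria: 2/4; Nate–Daria: 1/2; Juno–Daria: 1/2.
All other pairs contribute 0.
Summing the contributions gives betweenness(Veda) = 2.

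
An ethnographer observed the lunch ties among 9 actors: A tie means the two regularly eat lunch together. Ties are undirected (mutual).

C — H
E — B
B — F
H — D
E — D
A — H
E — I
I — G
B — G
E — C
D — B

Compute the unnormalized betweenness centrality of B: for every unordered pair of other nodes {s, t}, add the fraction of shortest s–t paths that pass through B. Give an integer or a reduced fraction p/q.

11

Pairs whose geodesics pass through B — E–G: 1/2; E–F: 1; C–G: 1/2; C–F: 1; A–G: 1; A–F: 1; D–G: 1; D–F: 1; G–F: 1; G–H: 1; F–H: 1; F–I: 2/2.
All other pairs contribute 0.
Summing the contributions gives betweenness(B) = 11.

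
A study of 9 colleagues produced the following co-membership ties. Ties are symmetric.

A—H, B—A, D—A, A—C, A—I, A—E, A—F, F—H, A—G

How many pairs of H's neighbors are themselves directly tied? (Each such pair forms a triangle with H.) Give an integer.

1

H's neighbors: A and F.
Neighbor pairs that are themselves tied: H–A–F. Each forms one triangle with H, for 1 in total.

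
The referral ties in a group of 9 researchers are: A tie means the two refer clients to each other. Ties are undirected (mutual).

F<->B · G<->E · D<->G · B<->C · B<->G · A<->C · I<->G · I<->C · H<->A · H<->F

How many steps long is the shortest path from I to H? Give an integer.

3

One shortest route is I – C – A – H, which uses 3 edges, and at distance 2 from I we only reach {A, B, D, E}, which does not include H. So d(I,H) = 3.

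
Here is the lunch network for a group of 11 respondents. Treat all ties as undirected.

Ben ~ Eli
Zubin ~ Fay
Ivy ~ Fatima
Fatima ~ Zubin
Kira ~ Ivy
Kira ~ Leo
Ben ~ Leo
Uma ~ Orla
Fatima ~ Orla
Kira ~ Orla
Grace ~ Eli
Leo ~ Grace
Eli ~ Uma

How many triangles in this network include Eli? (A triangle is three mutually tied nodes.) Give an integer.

0

Eli's neighbors are Ben, Grace, and Uma, but none of them are tied to each other, so no triangle contains Eli.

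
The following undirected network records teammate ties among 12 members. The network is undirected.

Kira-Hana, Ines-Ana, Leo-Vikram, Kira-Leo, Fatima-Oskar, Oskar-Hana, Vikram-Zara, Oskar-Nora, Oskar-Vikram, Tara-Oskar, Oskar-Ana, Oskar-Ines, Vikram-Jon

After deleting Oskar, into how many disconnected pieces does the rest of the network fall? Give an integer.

Without Oskar, the remaining ties split the others into: {Hana, Jon, Kira, Leo, Vikram, Zara}; {Fatima}; {Nora}; {Ana, Ines}; {Tara}.
That's 5 separate components.

5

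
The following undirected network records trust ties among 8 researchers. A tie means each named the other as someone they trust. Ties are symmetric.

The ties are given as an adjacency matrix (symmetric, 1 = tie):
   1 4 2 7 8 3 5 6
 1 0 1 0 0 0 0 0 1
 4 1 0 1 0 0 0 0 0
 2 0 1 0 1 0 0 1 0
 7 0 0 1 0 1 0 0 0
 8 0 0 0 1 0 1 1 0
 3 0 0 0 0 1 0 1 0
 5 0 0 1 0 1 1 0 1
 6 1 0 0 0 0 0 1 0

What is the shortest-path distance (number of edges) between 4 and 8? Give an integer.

One shortest route is 4 – 2 – 7 – 8, which uses 3 edges, and at distance 2 from 4 we only reach {5, 6, 7}, which does not include 8. So d(4,8) = 3.

3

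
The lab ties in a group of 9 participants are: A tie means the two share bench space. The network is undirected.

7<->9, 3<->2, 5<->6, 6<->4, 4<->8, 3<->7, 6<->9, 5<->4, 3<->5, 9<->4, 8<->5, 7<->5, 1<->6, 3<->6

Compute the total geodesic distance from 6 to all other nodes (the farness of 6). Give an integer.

11

Distances from 6: 1:1, 2:2, 3:1, 4:1, 5:1, 7:2, 8:2, 9:1.
Sum = 1 + 2 + 1 + 1 + 1 + 2 + 2 + 1 = 11.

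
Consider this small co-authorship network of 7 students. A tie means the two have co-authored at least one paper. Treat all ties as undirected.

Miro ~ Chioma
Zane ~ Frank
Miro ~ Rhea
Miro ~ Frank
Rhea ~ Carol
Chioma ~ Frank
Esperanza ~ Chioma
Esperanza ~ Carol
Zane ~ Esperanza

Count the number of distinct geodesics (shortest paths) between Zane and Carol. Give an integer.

1

The shortest distance is 2, and the only length-2 path is Zane–Esperanza–Carol. So there is exactly 1 shortest path.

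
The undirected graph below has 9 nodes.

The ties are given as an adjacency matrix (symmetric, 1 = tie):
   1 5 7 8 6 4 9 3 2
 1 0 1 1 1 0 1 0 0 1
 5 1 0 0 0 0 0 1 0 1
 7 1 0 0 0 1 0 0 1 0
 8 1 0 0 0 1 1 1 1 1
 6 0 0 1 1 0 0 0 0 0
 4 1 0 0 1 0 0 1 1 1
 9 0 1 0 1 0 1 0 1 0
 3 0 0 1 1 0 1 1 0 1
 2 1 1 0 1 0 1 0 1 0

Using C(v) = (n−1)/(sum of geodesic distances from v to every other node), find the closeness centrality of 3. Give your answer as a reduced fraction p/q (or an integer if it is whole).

8/11

Distances from 3: 1:2, 2:1, 4:1, 5:2, 6:2, 7:1, 8:1, 9:1. Sum = 11.
n = 9, so closeness = 8/11.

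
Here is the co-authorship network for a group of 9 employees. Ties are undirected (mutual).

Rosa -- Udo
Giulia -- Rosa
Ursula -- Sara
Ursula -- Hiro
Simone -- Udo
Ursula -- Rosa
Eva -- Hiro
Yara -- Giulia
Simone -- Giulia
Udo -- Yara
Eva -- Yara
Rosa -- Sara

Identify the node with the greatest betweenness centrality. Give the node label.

Rosa

Unnormalized betweenness of each node: Eva:17/6, Giulia:14/3, Hiro:8/3, Rosa:19/2, Sara:0, Simone:1/3, Udo:14/3, Ursula:29/6, Yara:11/2.
Rosa has the largest value, 19/2, making it the main broker — the node through which the most shortest paths run.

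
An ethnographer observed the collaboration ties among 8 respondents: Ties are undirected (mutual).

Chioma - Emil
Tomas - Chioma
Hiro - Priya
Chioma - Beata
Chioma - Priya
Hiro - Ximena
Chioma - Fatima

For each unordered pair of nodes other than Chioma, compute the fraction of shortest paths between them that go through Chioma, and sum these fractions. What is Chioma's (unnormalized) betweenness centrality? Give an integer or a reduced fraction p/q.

Pairs whose geodesics pass through Chioma — Hiro–Tomas: 1; Hiro–Beata: 1; Hiro–Emil: 1; Hiro–Fatima: 1; Tomas–Ximena: 1; Tomas–Beata: 1; Tomas–Emil: 1; Tomas–Fatima: 1; Tomas–Priya: 1; Ximena–Beata: 1; Ximena–Emil: 1; Ximena–Fatima: 1; Beata–Emil: 1; Beata–Fatima: 1 … (+4 more pairs).
All other pairs contribute 0.
Summing the contributions gives betweenness(Chioma) = 18.

18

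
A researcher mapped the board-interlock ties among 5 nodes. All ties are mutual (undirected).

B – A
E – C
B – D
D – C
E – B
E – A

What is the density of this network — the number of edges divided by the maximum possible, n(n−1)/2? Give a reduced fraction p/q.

3/5

There are 6 edges and 5 nodes, so the maximum possible is C(5,2) = 10.
Density = 6/10 = 3/5.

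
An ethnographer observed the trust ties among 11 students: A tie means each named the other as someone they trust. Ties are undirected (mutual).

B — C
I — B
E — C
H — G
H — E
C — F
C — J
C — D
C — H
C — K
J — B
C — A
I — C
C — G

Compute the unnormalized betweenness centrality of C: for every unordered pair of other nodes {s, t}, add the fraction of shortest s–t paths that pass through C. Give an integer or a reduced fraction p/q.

40

Pairs whose geodesics pass through C — K–A: 1; K–D: 1; K–G: 1; K–I: 1; K–J: 1; K–H: 1; K–B: 1; K–E: 1; K–F: 1; A–D: 1; A–G: 1; A–I: 1; A–J: 1; A–H: 1 … (+27 more pairs).
All other pairs contribute 0.
Summing the contributions gives betweenness(C) = 40.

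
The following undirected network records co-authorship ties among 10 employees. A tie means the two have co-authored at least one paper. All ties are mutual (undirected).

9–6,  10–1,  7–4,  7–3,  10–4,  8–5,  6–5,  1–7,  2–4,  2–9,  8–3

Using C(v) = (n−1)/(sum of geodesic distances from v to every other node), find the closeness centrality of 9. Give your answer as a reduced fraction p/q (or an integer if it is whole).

9/23

Distances from 9: 1:4, 2:1, 3:4, 4:2, 5:2, 6:1, 7:3, 8:3, 10:3. Sum = 23.
n = 10, so closeness = 9/23.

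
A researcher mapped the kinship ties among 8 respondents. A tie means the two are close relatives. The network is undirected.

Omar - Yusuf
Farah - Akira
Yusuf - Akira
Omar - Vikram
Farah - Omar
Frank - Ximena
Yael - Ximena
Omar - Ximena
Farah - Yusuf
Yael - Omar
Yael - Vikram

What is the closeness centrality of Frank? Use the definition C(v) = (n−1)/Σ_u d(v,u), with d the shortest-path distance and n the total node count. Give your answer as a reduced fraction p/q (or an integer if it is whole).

7/18

Distances from Frank: Akira:4, Farah:3, Omar:2, Vikram:3, Ximena:1, Yael:2, Yusuf:3. Sum = 18.
n = 8, so closeness = 7/18.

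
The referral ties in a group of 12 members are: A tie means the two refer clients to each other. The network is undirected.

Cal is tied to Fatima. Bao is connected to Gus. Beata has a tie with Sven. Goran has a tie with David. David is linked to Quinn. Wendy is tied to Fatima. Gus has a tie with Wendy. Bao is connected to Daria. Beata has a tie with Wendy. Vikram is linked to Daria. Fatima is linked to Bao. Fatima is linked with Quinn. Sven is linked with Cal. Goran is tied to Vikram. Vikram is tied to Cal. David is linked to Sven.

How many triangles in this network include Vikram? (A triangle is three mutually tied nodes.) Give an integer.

Vikram's neighbors are Cal, Daria, and Goran, but none of them are tied to each other, so no triangle contains Vikram.

0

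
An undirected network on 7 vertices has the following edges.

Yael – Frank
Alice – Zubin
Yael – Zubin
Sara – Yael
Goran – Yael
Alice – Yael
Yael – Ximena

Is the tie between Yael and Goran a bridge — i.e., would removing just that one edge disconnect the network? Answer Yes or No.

Without the Yael–Goran edge there is no alternate route between Yael and Goran, so the network disconnects. It is a bridge.

Yes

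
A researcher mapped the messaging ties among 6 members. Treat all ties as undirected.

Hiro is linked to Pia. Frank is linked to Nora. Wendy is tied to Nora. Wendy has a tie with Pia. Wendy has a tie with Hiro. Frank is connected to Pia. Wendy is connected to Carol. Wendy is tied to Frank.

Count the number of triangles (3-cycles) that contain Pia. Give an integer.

Pia's neighbors: Frank, Hiro, and Wendy.
Neighbor pairs that are themselves tied: Pia–Frank–Wendy; Pia–Hiro–Wendy. Each forms one triangle with Pia, for 2 in total.

2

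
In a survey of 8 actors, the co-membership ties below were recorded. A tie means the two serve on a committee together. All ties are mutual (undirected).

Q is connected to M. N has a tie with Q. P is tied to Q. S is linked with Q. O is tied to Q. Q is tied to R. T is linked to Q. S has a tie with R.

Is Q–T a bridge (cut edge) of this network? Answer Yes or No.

Without the Q–T edge there is no alternate route between Q and T, so the network disconnects. It is a bridge.

Yes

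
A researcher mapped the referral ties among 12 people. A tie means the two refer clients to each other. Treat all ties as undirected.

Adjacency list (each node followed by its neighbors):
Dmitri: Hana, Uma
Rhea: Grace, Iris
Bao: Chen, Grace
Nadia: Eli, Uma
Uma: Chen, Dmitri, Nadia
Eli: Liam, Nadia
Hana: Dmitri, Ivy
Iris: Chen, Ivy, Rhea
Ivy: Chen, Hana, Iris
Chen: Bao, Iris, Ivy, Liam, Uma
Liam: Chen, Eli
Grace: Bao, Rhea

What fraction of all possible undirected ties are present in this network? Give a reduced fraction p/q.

5/22

There are 15 edges and 12 nodes, so the maximum possible is C(12,2) = 66.
Density = 15/66 = 5/22.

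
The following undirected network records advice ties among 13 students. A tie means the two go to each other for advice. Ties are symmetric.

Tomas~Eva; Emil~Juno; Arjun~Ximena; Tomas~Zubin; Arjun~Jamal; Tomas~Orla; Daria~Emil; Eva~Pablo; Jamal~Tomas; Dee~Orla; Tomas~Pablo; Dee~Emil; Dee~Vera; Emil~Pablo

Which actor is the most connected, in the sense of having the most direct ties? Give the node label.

Tomas

Degrees — Arjun:2, Daria:1, Dee:3, Emil:4, Eva:2, Jamal:2, Juno:1, Orla:2, Pablo:3, Tomas:5, Vera:1, Ximena:1, Zubin:1.
The maximum is 5, attained only by Tomas.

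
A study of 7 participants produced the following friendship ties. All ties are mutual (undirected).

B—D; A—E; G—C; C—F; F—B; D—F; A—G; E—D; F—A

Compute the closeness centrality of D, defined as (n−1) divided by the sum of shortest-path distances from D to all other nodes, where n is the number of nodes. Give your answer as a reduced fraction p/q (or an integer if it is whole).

3/5

Distances from D: A:2, B:1, C:2, E:1, F:1, G:3. Sum = 10.
n = 7, so closeness = 6/10 = 3/5.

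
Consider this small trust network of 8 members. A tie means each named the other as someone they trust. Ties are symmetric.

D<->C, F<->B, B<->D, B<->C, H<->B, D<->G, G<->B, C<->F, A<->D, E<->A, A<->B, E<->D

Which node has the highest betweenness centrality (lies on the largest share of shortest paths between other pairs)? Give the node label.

B

Unnormalized betweenness of each node: A:4/3, B:32/3, C:5/6, D:31/6, E:0, F:0, G:0, H:0.
B has the largest value, 32/3, making it the main broker — the node through which the most shortest paths run.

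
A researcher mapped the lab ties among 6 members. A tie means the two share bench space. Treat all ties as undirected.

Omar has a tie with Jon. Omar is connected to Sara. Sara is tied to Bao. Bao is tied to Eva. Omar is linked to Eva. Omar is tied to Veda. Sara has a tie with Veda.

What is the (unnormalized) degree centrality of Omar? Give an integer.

Omar is directly tied to Eva, Jon, Sara, and Veda. That is 4 neighbors, so the degree of Omar is 4.

4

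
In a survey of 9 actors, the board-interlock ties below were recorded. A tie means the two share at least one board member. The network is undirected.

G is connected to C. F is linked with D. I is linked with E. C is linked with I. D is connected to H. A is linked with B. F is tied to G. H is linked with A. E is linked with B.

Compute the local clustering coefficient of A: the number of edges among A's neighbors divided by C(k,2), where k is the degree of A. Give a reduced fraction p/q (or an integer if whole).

A's neighbors: B and H (k = 2).
Possible neighbor pairs: C(2,2) = 1. Edges among them: none → e = 0.
Clustering(A) = 0/1.

0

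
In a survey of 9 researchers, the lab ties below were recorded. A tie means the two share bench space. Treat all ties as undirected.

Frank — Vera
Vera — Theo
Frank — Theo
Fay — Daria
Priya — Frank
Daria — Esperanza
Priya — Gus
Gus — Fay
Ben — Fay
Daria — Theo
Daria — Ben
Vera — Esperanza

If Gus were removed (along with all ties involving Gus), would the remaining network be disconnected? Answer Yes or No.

Even without Gus, every remaining node can still reach every other (the residual graph is connected), so Gus is not a cut vertex.

No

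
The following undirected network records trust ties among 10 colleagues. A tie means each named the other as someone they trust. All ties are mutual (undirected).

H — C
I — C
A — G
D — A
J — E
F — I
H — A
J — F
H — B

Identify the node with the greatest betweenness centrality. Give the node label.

H

Unnormalized betweenness of each node: A:15, B:0, C:20, D:0, E:0, F:14, G:0, H:23, I:18, J:8.
H has the largest value, 23, making it the main broker — the node through which the most shortest paths run.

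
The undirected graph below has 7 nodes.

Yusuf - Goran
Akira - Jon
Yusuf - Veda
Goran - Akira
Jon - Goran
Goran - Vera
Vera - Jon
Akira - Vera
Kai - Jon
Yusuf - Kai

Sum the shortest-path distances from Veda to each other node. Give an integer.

Distances from Veda: Akira:3, Goran:2, Jon:3, Kai:2, Vera:3, Yusuf:1.
Sum = 3 + 2 + 3 + 2 + 3 + 1 = 14.

14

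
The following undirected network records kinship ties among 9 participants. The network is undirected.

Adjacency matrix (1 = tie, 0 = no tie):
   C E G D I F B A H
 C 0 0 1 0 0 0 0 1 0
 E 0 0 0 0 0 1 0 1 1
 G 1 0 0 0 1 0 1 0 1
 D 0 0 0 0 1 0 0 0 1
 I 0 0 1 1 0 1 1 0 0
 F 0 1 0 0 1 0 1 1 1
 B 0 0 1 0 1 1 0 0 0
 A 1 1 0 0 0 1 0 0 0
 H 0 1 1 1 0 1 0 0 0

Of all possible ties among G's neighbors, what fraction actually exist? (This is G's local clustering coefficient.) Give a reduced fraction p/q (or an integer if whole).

G's neighbors: B, C, H, and I (k = 4).
Possible neighbor pairs: C(4,2) = 6. Edges among them: B–I → e = 1.
Clustering(G) = 1/6.

1/6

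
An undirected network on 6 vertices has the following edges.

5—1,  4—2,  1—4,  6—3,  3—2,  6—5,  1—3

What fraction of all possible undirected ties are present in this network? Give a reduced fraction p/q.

There are 7 edges and 6 nodes, so the maximum possible is C(6,2) = 15.
Density = 7/15.

7/15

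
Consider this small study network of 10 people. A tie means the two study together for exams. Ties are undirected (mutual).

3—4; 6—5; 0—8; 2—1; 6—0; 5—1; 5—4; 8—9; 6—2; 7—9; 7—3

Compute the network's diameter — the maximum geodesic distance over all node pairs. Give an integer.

Eccentricity of each node (its greatest distance to any other): 0:4, 1:5, 2:5, 3:4, 4:4, 5:4, 6:4, 7:5, 8:4, 9:5.
The maximum eccentricity is 5, realized for instance by the pair 2–7 via 2 – 6 – 0 – 8 – 9 – 7. So the diameter is 5.

5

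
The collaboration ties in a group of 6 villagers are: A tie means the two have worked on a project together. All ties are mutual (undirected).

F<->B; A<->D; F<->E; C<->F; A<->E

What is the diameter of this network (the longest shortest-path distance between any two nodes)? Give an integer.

Eccentricity of each node (its greatest distance to any other): A:3, B:4, C:4, D:4, E:2, F:3.
The maximum eccentricity is 4, realized for instance by the pair D–B via D – A – E – F – B. So the diameter is 4.

4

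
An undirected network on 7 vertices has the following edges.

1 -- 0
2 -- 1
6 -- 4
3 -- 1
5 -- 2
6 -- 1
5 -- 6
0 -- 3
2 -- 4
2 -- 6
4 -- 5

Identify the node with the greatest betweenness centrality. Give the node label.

Unnormalized betweenness of each node: 0:0, 1:8, 2:3, 3:0, 4:0, 5:0, 6:3.
1 has the largest value, 8, making it the main broker — the node through which the most shortest paths run.

1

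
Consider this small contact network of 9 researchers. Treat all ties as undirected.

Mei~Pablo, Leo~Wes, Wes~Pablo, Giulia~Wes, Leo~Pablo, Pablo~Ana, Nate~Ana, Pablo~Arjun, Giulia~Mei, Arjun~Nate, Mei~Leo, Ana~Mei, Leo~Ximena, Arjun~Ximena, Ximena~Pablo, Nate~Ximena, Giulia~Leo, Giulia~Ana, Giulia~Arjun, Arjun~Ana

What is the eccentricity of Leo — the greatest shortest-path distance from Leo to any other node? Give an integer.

2

Distances from Leo: Ana:2, Arjun:2, Giulia:1, Mei:1, Nate:2, Pablo:1, Wes:1, Ximena:1.
The largest is 2 (to Ana, Arjun, and Nate), so the eccentricity of Leo is 2.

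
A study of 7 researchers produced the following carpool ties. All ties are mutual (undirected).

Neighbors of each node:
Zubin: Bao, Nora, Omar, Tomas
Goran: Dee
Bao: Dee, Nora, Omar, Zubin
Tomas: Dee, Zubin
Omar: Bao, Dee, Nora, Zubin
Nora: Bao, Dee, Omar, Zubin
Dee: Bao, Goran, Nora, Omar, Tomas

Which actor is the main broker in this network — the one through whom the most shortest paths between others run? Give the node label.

Dee

Unnormalized betweenness of each node: Bao:1/2, Dee:13/2, Goran:0, Nora:1/2, Omar:1/2, Tomas:1/2, Zubin:3/2.
Dee has the largest value, 13/2, making it the main broker — the node through which the most shortest paths run.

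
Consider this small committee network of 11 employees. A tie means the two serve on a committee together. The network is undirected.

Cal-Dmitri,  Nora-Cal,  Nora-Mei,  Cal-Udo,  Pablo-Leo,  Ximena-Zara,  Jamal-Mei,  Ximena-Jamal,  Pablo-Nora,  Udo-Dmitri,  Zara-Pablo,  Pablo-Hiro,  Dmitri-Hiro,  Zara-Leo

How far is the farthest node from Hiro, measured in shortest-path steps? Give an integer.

Distances from Hiro: Cal:2, Dmitri:1, Jamal:4, Leo:2, Mei:3, Nora:2, Pablo:1, Udo:2, Ximena:3, Zara:2.
The largest is 4 (to Jamal), so the eccentricity of Hiro is 4.

4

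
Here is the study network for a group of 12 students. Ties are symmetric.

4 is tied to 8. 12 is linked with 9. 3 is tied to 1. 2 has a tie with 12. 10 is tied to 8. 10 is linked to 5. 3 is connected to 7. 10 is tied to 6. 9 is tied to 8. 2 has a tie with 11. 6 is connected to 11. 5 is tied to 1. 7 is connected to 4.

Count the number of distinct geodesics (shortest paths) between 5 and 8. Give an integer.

1

The shortest distance is 2, and the only length-2 path is 5–10–8. So there is exactly 1 shortest path.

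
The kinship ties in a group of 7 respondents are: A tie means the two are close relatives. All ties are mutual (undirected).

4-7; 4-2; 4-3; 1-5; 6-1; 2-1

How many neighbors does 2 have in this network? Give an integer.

2 is directly tied to 1 and 4. That is 2 neighbors, so the degree of 2 is 2.

2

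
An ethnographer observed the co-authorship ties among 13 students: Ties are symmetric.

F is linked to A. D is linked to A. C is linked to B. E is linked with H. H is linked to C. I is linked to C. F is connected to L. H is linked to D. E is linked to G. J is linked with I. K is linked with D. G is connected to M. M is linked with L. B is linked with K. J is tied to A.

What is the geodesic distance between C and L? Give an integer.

5

One shortest route is C – H – D – A – F – L, which uses 5 edges, and at distance 4 from C we only reach {F, M}, which does not include L. So d(C,L) = 5.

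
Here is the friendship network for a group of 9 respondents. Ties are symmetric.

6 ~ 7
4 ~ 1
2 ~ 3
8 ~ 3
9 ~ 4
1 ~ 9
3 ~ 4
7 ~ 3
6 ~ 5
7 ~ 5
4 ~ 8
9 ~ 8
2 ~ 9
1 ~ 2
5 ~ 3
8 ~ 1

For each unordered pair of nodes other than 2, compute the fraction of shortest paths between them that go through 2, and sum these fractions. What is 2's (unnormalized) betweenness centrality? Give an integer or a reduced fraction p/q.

Pairs whose geodesics pass through 2 — 3–1: 1/3; 3–9: 1/3; 1–5: 1/3; 1–6: 2/6; 1–7: 1/3; 9–5: 1/3; 9–6: 2/6; 9–7: 1/3.
All other pairs contribute 0.
Summing the contributions gives betweenness(2) = 8/3.

8/3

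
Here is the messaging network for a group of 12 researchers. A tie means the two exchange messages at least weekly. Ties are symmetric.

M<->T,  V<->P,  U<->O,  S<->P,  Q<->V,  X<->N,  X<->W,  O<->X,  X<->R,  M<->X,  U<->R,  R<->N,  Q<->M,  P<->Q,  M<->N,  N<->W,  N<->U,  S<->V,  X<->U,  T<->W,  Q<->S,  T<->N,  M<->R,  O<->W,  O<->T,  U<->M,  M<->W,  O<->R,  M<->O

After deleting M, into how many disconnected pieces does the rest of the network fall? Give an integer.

Without M, the remaining ties split the others into: {P, Q, S, V}; {N, O, R, T, U, W, X}.
That's 2 separate components.

2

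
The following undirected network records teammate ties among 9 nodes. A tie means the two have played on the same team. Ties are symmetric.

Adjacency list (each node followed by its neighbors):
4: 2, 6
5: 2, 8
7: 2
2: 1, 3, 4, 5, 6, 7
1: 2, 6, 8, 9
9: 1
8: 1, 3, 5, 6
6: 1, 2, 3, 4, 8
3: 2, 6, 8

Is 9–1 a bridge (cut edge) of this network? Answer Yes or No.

Without the 9–1 edge there is no alternate route between 9 and 1, so the network disconnects. It is a bridge.

Yes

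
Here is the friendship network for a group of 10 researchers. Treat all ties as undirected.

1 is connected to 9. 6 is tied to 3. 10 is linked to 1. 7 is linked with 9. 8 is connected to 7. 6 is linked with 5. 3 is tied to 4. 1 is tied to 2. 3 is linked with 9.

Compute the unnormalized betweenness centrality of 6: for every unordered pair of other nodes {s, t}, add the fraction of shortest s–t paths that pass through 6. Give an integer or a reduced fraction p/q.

Pairs whose geodesics pass through 6 — 4–5: 1; 9–5: 1; 8–5: 1; 3–5: 1; 2–5: 1; 7–5: 1; 10–5: 1; 5–1: 1.
All other pairs contribute 0.
Summing the contributions gives betweenness(6) = 8.

8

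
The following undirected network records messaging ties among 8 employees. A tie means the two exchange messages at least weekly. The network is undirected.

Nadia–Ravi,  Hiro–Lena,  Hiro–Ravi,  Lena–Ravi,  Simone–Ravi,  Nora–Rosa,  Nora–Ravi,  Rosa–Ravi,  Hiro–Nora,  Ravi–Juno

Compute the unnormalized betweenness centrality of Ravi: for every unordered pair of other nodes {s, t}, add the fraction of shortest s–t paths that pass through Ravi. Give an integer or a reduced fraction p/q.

17

Pairs whose geodesics pass through Ravi — Simone–Rosa: 1; Simone–Juno: 1; Simone–Nadia: 1; Simone–Lena: 1; Simone–Hiro: 1; Simone–Nora: 1; Rosa–Juno: 1; Rosa–Nadia: 1; Rosa–Lena: 1; Rosa–Hiro: 1/2; Juno–Nadia: 1; Juno–Lena: 1; Juno–Hiro: 1; Juno–Nora: 1 … (+4 more pairs).
All other pairs contribute 0.
Summing the contributions gives betweenness(Ravi) = 17.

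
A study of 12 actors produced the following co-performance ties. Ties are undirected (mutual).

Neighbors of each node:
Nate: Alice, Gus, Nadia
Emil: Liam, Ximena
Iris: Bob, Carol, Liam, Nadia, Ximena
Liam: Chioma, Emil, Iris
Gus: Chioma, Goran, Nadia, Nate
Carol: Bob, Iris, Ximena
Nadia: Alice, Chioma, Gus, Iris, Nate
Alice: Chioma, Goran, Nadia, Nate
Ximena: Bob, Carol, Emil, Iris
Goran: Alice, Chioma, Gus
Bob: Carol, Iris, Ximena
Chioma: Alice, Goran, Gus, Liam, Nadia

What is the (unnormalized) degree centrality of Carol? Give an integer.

Carol is directly tied to Bob, Iris, and Ximena. That is 3 neighbors, so the degree of Carol is 3.

3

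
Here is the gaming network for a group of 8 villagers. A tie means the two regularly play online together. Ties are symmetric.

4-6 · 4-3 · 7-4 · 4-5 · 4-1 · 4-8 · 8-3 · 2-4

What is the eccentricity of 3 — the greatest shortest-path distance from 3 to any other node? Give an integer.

2

Distances from 3: 1:2, 2:2, 4:1, 5:2, 6:2, 7:2, 8:1.
The largest is 2 (to 2, 1, 6, 5, and 7), so the eccentricity of 3 is 2.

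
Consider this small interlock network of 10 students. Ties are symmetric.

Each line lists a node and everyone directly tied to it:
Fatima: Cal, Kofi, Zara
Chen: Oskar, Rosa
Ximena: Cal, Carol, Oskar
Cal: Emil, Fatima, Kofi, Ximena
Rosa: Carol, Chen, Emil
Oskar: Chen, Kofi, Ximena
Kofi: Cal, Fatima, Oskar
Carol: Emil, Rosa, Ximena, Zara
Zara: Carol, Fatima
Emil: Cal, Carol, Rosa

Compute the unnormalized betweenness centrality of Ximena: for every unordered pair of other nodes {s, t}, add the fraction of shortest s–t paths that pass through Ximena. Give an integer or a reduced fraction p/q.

23/6

Pairs whose geodesics pass through Ximena — Emil–Oskar: 2/4; Cal–Carol: 1/2; Cal–Oskar: 1/2; Cal–Chen: 1/3; Carol–Kofi: 2/4; Carol–Oskar: 1; Zara–Oskar: 1/2.
All other pairs contribute 0.
Summing the contributions gives betweenness(Ximena) = 23/6.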